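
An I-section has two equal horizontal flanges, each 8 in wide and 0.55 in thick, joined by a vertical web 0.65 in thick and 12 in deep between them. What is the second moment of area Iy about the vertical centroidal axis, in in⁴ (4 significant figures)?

Iy ≈ 47.21 in⁴

Treat the section as a set of non-overlapping primitives; coordinates are from the bounding-box lower-left.
Bottom flange: 8 × 0.55, A = 4.4 in², x = 4 in, Ī = 23.4667 in⁴.
Web: 0.65 × 12, A = 7.8 in², x = 4 in, Ī = 0.274625 in⁴.
Top flange: 8 × 0.55, A = 4.4 in², x = 4 in, Ī = 23.4667 in⁴.
By symmetry the centroid is at mid-width, x̄ = 4 in.
All pieces are centred on the vertical centroidal axis, so I = ΣĪ = 47.208 in⁴.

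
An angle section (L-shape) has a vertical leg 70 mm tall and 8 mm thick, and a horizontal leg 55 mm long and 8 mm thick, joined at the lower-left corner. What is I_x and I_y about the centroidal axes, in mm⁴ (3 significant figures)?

Break the section into simple shapes (no overlaps), measuring from the bottom-left corner of the bounding box.
Vertical leg: 8 × 70, A = 560 mm², y = 35 mm, Ī = 228 667 mm⁴.
Horizontal leg (remainder): 47 × 8, A = 376 mm², y = 4 mm, Ī = 2005.3 mm⁴.
Centroid: ȳ = ΣA·y / ΣA = 22.547 mm.
Transfer each piece to the centroidal x-axis using Ī + A·d² with d = y − 22.547:
  vertical leg: d = 12.453 mm → contributes +315 510 mm⁴
  horizontal leg (remainder): d = -18.547 mm → contributes +131 346 mm⁴
Total I = 446 856 mm⁴.
For the y-axis: x̄ = 15.047 mm.
Repeating about the centroidal y-axis gives I_y = 242 326 mm⁴.

I_x ≈ 4.47 × 10⁵ mm⁴, I_y ≈ 2.42 × 10⁵ mm⁴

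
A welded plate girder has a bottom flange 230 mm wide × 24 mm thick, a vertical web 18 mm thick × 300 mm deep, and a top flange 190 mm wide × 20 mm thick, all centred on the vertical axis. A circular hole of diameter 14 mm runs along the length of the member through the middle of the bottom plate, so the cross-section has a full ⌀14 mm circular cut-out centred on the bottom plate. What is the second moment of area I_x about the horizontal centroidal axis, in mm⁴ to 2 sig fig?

Split into non-overlapping primitives; take the origin at the lower-left of the bounding box.
Bottom plate: 230 × 24, A = 5 520 mm², y = 12 mm, Ī = 264 960 mm⁴.
Web plate: 18 × 300, A = 5 400 mm², y = 174 mm, Ī = 40 500 000 mm⁴.
Top plate: 190 × 20, A = 3 800 mm², y = 334 mm, Ī = 126 667 mm⁴.
Hole (subtracted): ⌀14, A = 153.9 mm², y = 12 mm, Ī = 1 886 mm⁴.
Centroid: ȳ = ΣA·y / ΣA = 156.1 mm.
Transfer each piece to the horizontal centroidal axis using Ī + A·d² with d = y − 156.1:
  bottom plate: d = -144.1 mm → contributes +114 824 517 mm⁴
  web plate: d = 17.94 mm → contributes +42 237 781 mm⁴
  top plate: d = 177.9 mm → contributes +120 443 495 mm⁴
  hole: d = -144.1 mm → contributes −3 196 645 mm⁴
Total I = 274 309 148 mm⁴.

I_x ≈ 2.7 × 10⁸ mm⁴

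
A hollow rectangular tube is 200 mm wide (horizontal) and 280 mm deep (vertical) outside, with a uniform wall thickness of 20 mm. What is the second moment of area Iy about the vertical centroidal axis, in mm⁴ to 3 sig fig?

Iy ≈ 1.05 × 10⁸ mm⁴

Treat the section as a set of non-overlapping primitives; coordinates are from the bounding-box lower-left.
Outer rectangle: 200 × 280, A = 56 000 mm², x = 100 mm, Ī = 186 666 667 mm⁴.
Inner void (subtracted): 160 × 240, A = 38 400 mm², x = 100 mm, Ī = 81 920 000 mm⁴.
By symmetry the centroid is at mid-width, x̄ = 100 mm.
All pieces are centred on the vertical centroidal axis, so I = ΣĪ (holes subtracted) = 104 746 667 mm⁴.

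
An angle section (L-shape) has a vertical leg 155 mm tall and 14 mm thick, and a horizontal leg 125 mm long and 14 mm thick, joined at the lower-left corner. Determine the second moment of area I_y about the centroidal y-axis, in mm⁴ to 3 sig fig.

Split into non-overlapping primitives; take the origin at the lower-left of the bounding box.
Vertical leg: 14 × 155, A = 2 170 mm², x = 7 mm, Ī = 35 443 mm⁴.
Horizontal leg (remainder): 111 × 14, A = 1 554 mm², x = 69.5 mm, Ī = 1 595 570 mm⁴.
Centroid: x̄ = ΣA·x / ΣA = 33.081 mm.
Transfer each piece to the centroidal y-axis using Ī + A·d² with d = x − 33.081:
  vertical leg: d = -26.081 mm → contributes +1 511 498 mm⁴
  horizontal leg (remainder): d = 36.419 mm → contributes +3 656 727 mm⁴
Total I = 5 168 225 mm⁴.

I_y ≈ 5.17 × 10⁶ mm⁴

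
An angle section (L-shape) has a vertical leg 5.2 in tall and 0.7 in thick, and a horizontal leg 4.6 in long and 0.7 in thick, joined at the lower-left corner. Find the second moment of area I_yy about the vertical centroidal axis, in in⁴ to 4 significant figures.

I_yy ≈ 11.86 in⁴

Decompose the section into non-overlapping parts with the origin at the bottom-left of its bounding rectangle.
Vertical leg: 0.7 × 5.2, A = 3.64 in², x = 0.35 in, Ī = 0.148633 in⁴.
Horizontal leg (remainder): 3.9 × 0.7, A = 2.73 in², x = 2.65 in, Ī = 3.46028 in⁴.
Centroid: x̄ = ΣA·x / ΣA = 1.33571 in.
Transfer each piece to the vertical centroidal axis using Ī + A·d² with d = x − 1.33571:
  vertical leg: d = -0.985714 in → contributes +3.68538 in⁴
  horizontal leg (remainder): d = 1.31429 in → contributes +8.17593 in⁴
Total I = 11.8613 in⁴.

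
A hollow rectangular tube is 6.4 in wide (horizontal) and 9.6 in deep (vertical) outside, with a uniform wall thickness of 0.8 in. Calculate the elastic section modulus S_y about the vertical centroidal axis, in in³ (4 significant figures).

S_y ≈ 42.50 in³

Decompose the section into non-overlapping parts with the origin at the bottom-left of its bounding rectangle.
Outer rectangle: 6.4 × 9.6, A = 61.44 in², x = 3.2 in, Ī = 209.715 in⁴.
Inner void (subtracted): 4.8 × 8, A = 38.4 in², x = 3.2 in, Ī = 73.728 in⁴.
By symmetry the centroid is at mid-width, x̄ = 3.2 in.
All pieces are centred on the vertical centroidal axis, so I = ΣĪ (holes subtracted) = 135.987 in⁴.
Extreme fibre distance c = 3.2 in; S = I/c = 42.496 in³.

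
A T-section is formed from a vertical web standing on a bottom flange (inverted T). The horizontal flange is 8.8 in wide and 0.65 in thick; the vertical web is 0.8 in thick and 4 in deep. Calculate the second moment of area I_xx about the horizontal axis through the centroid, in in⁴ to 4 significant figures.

I_xx ≈ 15.56 in⁴

Split into non-overlapping primitives; take the origin at the lower-left of the bounding box.
Flange: 8.8 × 0.65, A = 5.72 in², y = 0.325 in, Ī = 0.201392 in⁴.
Web: 0.8 × 4, A = 3.2 in², y = 2.65 in, Ī = 4.26667 in⁴.
Centroid: ȳ = ΣA·y / ΣA = 1.15908 in.
Transfer each piece to the horizontal axis through the centroid using Ī + A·d² with d = y − 1.15908:
  flange: d = -0.834081 in → contributes +4.18074 in⁴
  web: d = 1.49092 in → contributes +11.3798 in⁴
Total I = 15.5605 in⁴.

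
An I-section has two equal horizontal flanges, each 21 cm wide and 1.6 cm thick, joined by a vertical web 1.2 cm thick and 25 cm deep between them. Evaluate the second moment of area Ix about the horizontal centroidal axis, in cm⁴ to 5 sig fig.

Ix ≈ 1.3464 × 10⁴ cm⁴

Break the section into simple shapes (no overlaps), measuring from the bottom-left corner of the bounding box.
Bottom flange: 21 × 1.6, A = 33.6 cm², y = 0.8 cm, Ī = 7.168 cm⁴.
Web: 1.2 × 25, A = 30 cm², y = 14.1 cm, Ī = 1562.5 cm⁴.
Top flange: 21 × 1.6, A = 33.6 cm², y = 27.4 cm, Ī = 7.168 cm⁴.
By symmetry the centroid is at mid-height, ȳ = 14.1 cm.
Transfer each piece to the horizontal centroidal axis using Ī + A·d² with d = y − 14.1:
  bottom flange: d = -13.3 cm → contributes +5950.672 cm⁴
  web: d = 0 cm → contributes +1562.5 cm⁴
  top flange: d = 13.3 cm → contributes +5950.672 cm⁴
Total I = 13463.84 cm⁴.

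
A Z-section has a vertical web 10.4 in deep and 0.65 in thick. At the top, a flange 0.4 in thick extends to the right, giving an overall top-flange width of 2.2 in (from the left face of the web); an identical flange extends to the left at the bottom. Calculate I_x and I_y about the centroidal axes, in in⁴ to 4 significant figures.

Split into non-overlapping primitives; take the origin at the lower-left of the bounding box.
Web: 0.65 × 10.4, A = 6.76 in², y = 5.2 in, Ī = 60.9301 in⁴.
Top flange (beyond web): 1.55 × 0.4, A = 0.62 in², y = 10.2 in, Ī = 0.00826667 in⁴.
Bottom flange (beyond web): 1.55 × 0.4, A = 0.62 in², y = 0.2 in, Ī = 0.00826667 in⁴.
Centroid: ȳ = ΣA·y / ΣA = 5.2 in.
Transfer each piece to the centroidal x-axis using Ī + A·d² with d = y − 5.2:
  web: d = 0 in → contributes +60.9301 in⁴
  top flange (beyond web): d = 5 in → contributes +15.5083 in⁴
  bottom flange (beyond web): d = -5 in → contributes +15.5083 in⁴
Total I = 91.9467 in⁴.
For the y-axis: x̄ = 1.875 in.
Repeating about the centroidal y-axis gives I_y = 1.98667 in⁴.

I_x ≈ 91.95 in⁴, I_y ≈ 1.987 in⁴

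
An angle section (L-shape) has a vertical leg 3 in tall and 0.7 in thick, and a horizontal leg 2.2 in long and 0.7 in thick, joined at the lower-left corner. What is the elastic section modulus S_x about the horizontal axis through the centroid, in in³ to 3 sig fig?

Decompose the section into non-overlapping parts with the origin at the bottom-left of its bounding rectangle.
Vertical leg: 0.7 × 3, A = 2.1 in², y = 1.5 in, Ī = 1.575 in⁴.
Horizontal leg (remainder): 1.5 × 0.7, A = 1.05 in², y = 0.35 in, Ī = 0.042875 in⁴.
Centroid: ȳ = ΣA·y / ΣA = 1.1167 in.
Transfer each piece to the horizontal axis through the centroid using Ī + A·d² with d = y − 1.1167:
  vertical leg: d = 0.38333 in → contributes +1.8836 in⁴
  horizontal leg (remainder): d = -0.76667 in → contributes +0.66004 in⁴
Total I = 2.5436 in⁴.
Extreme fibre distance c = 1.8833 in; S = I/c = 1.3506 in³.

S_x ≈ 1.35 in³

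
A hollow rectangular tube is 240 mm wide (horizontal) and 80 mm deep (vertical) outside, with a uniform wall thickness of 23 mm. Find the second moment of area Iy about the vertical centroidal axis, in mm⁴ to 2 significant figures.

Iy ≈ 7.1 × 10⁷ mm⁴

Split into non-overlapping primitives; take the origin at the lower-left of the bounding box.
Outer rectangle: 240 × 80, A = 19 200 mm², x = 120 mm, Ī = 92 160 000 mm⁴.
Inner void (subtracted): 194 × 34, A = 6 596 mm², x = 120 mm, Ī = 20 687 255 mm⁴.
By symmetry the centroid is at mid-width, x̄ = 120 mm.
All pieces are centred on the vertical centroidal axis, so I = ΣĪ (holes subtracted) = 71 472 745 mm⁴.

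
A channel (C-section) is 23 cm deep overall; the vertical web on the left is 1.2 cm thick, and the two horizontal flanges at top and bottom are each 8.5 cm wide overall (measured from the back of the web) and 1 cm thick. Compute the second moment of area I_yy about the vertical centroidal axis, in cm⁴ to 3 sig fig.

Break the section into simple shapes (no overlaps), measuring from the bottom-left corner of the bounding box.
Web: 1.2 × 23, A = 27.6 cm², x = 0.6 cm, Ī = 3.312 cm⁴.
Top flange (beyond web): 7.3 × 1, A = 7.3 cm², x = 4.85 cm, Ī = 32.418 cm⁴.
Bottom flange (beyond web): 7.3 × 1, A = 7.3 cm², x = 4.85 cm, Ī = 32.418 cm⁴.
Centroid: x̄ = ΣA·x / ΣA = 2.0704 cm.
Transfer each piece to the vertical centroidal axis using Ī + A·d² with d = x − 2.0704:
  web: d = -1.4704 cm → contributes +62.984 cm⁴
  top flange (beyond web): d = 2.7796 cm → contributes +88.82 cm⁴
  bottom flange (beyond web): d = 2.7796 cm → contributes +88.82 cm⁴
Total I = 240.62 cm⁴.

I_yy ≈ 241 cm⁴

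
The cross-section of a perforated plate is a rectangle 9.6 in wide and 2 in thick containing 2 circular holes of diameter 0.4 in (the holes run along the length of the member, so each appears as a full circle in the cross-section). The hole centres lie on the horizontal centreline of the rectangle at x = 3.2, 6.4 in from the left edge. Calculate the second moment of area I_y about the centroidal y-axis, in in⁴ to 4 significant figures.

Decompose the section into non-overlapping parts with the origin at the bottom-left of its bounding rectangle.
Plate: 9.6 × 2, A = 19.2 in², x = 4.8 in, Ī = 147.456 in⁴.
Hole 1 (subtracted): ⌀0.4, A = 0.125664 in², x = 3.2 in, Ī = 0.00125664 in⁴.
Hole 2 (subtracted): ⌀0.4, A = 0.125664 in², x = 6.4 in, Ī = 0.00125664 in⁴.
By symmetry the centroid is at mid-width, x̄ = 4.8 in.
Transfer each piece to the centroidal y-axis using Ī + A·d² with d = x − 4.8:
  plate: d = 0 in → contributes +147.456 in⁴
  hole 1: d = -1.6 in → contributes −0.322956 in⁴
  hole 2: d = 1.6 in → contributes −0.322956 in⁴
Total I = 146.81 in⁴.

I_y ≈ 146.8 in⁴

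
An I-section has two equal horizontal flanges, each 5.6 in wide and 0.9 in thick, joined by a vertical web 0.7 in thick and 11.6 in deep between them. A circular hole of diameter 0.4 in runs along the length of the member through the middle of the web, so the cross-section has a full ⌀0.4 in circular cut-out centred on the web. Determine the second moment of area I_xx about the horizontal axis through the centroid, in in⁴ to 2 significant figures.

I_xx ≈ 490 in⁴

Break the section into simple shapes (no overlaps), measuring from the bottom-left corner of the bounding box.
Bottom flange: 5.6 × 0.9, A = 5.04 in², y = 0.45 in, Ī = 0.3402 in⁴.
Web: 0.7 × 11.6, A = 8.12 in², y = 6.7 in, Ī = 91.05 in⁴.
Top flange: 5.6 × 0.9, A = 5.04 in², y = 12.95 in, Ī = 0.3402 in⁴.
Hole (subtracted): ⌀0.4, A = 0.1257 in², y = 6.7 in, Ī = 0.001257 in⁴.
By symmetry the centroid is at mid-height, ȳ = 6.7 in.
Transfer each piece to the horizontal axis through the centroid using Ī + A·d² with d = y − 6.7:
  bottom flange: d = -6.25 in → contributes +197.2 in⁴
  web: d = 0 in → contributes +91.05 in⁴
  top flange: d = 6.25 in → contributes +197.2 in⁴
  hole: d = 0 in → contributes −0.001257 in⁴
Total I = 485.5 in⁴.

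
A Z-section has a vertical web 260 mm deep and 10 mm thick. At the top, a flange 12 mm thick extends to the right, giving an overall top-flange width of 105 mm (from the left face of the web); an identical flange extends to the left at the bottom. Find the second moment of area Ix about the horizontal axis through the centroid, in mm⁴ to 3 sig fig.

Decompose the section into non-overlapping parts with the origin at the bottom-left of its bounding rectangle.
Web: 10 × 260, A = 2 600 mm², y = 130 mm, Ī = 14 646 667 mm⁴.
Top flange (beyond web): 95 × 12, A = 1 140 mm², y = 254 mm, Ī = 13 680 mm⁴.
Bottom flange (beyond web): 95 × 12, A = 1 140 mm², y = 6 mm, Ī = 13 680 mm⁴.
Centroid: ȳ = ΣA·y / ΣA = 130 mm.
Transfer each piece to the horizontal axis through the centroid using Ī + A·d² with d = y − 130:
  web: d = 0 mm → contributes +14 646 667 mm⁴
  top flange (beyond web): d = 124 mm → contributes +17 542 320 mm⁴
  bottom flange (beyond web): d = -124 mm → contributes +17 542 320 mm⁴
Total I = 49 731 307 mm⁴.

Ix ≈ 4.97 × 10⁷ mm⁴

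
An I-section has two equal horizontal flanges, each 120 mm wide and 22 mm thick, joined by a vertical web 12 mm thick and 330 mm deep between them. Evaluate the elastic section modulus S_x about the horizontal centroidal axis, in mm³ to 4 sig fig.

S_x ≈ 1.068 × 10⁶ mm³

Break the section into simple shapes (no overlaps), measuring from the bottom-left corner of the bounding box.
Bottom flange: 120 × 22, A = 2 640 mm², y = 11 mm, Ī = 106 480 mm⁴.
Web: 12 × 330, A = 3 960 mm², y = 187 mm, Ī = 35 937 000 mm⁴.
Top flange: 120 × 22, A = 2 640 mm², y = 363 mm, Ī = 106 480 mm⁴.
By symmetry the centroid is at mid-height, ȳ = 187 mm.
Transfer each piece to the horizontal centroidal axis using Ī + A·d² with d = y − 187:
  bottom flange: d = -176 mm → contributes +81 883 120 mm⁴
  web: d = 0 mm → contributes +35 937 000 mm⁴
  top flange: d = 176 mm → contributes +81 883 120 mm⁴
Total I = 199 703 240 mm⁴.
Extreme fibre distance c = 187 mm; S = I/c = 1 067 932 mm³.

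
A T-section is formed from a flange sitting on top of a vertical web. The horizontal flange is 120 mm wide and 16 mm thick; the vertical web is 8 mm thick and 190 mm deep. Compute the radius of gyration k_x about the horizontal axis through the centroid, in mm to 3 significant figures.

k_x ≈ 62.9 mm

Decompose the section into non-overlapping parts with the origin at the bottom-left of its bounding rectangle.
Flange: 120 × 16, A = 1 920 mm², y = 198 mm, Ī = 40 960 mm⁴.
Web: 8 × 190, A = 1 520 mm², y = 95 mm, Ī = 4 572 667 mm⁴.
Centroid: ȳ = ΣA·y / ΣA = 152.49 mm.
Transfer each piece to the horizontal axis through the centroid using Ī + A·d² with d = y − 152.49:
  flange: d = 45.512 mm → contributes +4 017 872 mm⁴
  web: d = -57.488 mm → contributes +9 596 134 mm⁴
Total I = 13 614 006 mm⁴.
Radius of gyration: k = √(I/A) = √(13 614 006 / 3 440) = 62.909 mm.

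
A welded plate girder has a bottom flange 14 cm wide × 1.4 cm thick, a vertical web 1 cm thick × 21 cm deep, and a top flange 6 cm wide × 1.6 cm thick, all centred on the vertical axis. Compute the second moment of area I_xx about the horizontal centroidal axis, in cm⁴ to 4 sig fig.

I_xx ≈ 4216 cm⁴

Split into non-overlapping primitives; take the origin at the lower-left of the bounding box.
Bottom plate: 14 × 1.4, A = 19.6 cm², y = 0.7 cm, Ī = 3.20133 cm⁴.
Web plate: 1 × 21, A = 21 cm², y = 11.9 cm, Ī = 771.75 cm⁴.
Top plate: 6 × 1.6, A = 9.6 cm², y = 23.2 cm, Ī = 2.048 cm⁴.
Centroid: ȳ = ΣA·y / ΣA = 9.68805 cm.
Transfer each piece to the horizontal centroidal axis using Ī + A·d² with d = y − 9.68805:
  bottom plate: d = -8.98805 cm → contributes +1586.59 cm⁴
  web plate: d = 2.21195 cm → contributes +874.497 cm⁴
  top plate: d = 13.512 cm → contributes +1754.75 cm⁴
Total I = 4215.83 cm⁴.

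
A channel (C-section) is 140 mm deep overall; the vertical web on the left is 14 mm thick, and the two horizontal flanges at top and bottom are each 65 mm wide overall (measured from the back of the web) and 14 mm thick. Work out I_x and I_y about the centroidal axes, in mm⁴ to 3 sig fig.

I_x ≈ 8.89 × 10⁶ mm⁴, I_y ≈ 1.21 × 10⁶ mm⁴

Treat the section as a set of non-overlapping primitives; coordinates are from the bounding-box lower-left.
Web: 14 × 140, A = 1 960 mm², y = 70 mm, Ī = 3 201 333 mm⁴.
Top flange (beyond web): 51 × 14, A = 714 mm², y = 133 mm, Ī = 11 662 mm⁴.
Bottom flange (beyond web): 51 × 14, A = 714 mm², y = 7 mm, Ī = 11 662 mm⁴.
By symmetry the centroid is at mid-height, ȳ = 70 mm.
Transfer each piece to the centroidal x-axis using Ī + A·d² with d = y − 70:
  web: d = 0 mm → contributes +3 201 333 mm⁴
  top flange (beyond web): d = 63 mm → contributes +2 845 528 mm⁴
  bottom flange (beyond web): d = -63 mm → contributes +2 845 528 mm⁴
Total I = 8 892 389 mm⁴.
For the y-axis: x̄ = 20.698 mm.
Repeating about the centroidal y-axis gives I_y = 1 214 117 mm⁴.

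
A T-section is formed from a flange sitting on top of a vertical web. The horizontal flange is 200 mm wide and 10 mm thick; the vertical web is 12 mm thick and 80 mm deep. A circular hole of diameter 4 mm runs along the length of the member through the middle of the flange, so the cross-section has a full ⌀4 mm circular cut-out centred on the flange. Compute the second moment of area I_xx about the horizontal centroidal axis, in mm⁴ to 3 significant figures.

I_xx ≈ 1.84 × 10⁶ mm⁴

Split into non-overlapping primitives; take the origin at the lower-left of the bounding box.
Flange: 200 × 10, A = 2 000 mm², y = 85 mm, Ī = 16 667 mm⁴.
Web: 12 × 80, A = 960 mm², y = 40 mm, Ī = 512 000 mm⁴.
Hole (subtracted): ⌀4, A = 12.566 mm², y = 85 mm, Ī = 12.566 mm⁴.
Centroid: ȳ = ΣA·y / ΣA = 70.343 mm.
Transfer each piece to the horizontal centroidal axis using Ī + A·d² with d = y − 70.343:
  flange: d = 14.657 mm → contributes +446 311 mm⁴
  web: d = -30.343 mm → contributes +1 395 880 mm⁴
  hole: d = 14.657 mm → contributes −2712.1 mm⁴
Total I = 1 839 480 mm⁴.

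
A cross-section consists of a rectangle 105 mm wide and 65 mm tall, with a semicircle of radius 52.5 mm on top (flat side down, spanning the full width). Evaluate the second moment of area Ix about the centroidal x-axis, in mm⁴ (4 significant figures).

Break the section into simple shapes (no overlaps), measuring from the bottom-left corner of the bounding box.
Rectangular body: 105 × 65, A = 6 825 mm², y = 32.5 mm, Ī = 2 402 969 mm⁴.
Semicircular cap: semicircle r = 52.5, A = 4329.51 mm², y = 87.2817 mm, Ī = 833 814 mm⁴.
Centroid: ȳ = ΣA·y / ΣA = 53.763 mm.
Transfer each piece to the centroidal x-axis using Ī + A·d² with d = y − 53.763:
  rectangular body: d = -21.263 mm → contributes +5 488 640 mm⁴
  semicircular cap: d = 33.5187 mm → contributes +5 698 042 mm⁴
Total I = 11 186 682 mm⁴.

Ix ≈ 1.119 × 10⁷ mm⁴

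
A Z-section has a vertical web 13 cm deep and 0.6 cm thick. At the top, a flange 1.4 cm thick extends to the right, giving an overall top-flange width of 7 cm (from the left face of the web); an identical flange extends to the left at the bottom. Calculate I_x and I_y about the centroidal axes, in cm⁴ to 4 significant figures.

Split into non-overlapping primitives; take the origin at the lower-left of the bounding box.
Web: 0.6 × 13, A = 7.8 cm², y = 6.5 cm, Ī = 109.85 cm⁴.
Top flange (beyond web): 6.4 × 1.4, A = 8.96 cm², y = 12.3 cm, Ī = 1.46347 cm⁴.
Bottom flange (beyond web): 6.4 × 1.4, A = 8.96 cm², y = 0.7 cm, Ī = 1.46347 cm⁴.
Centroid: ȳ = ΣA·y / ΣA = 6.5 cm.
Transfer each piece to the centroidal x-axis using Ī + A·d² with d = y − 6.5:
  web: d = 0 cm → contributes +109.85 cm⁴
  top flange (beyond web): d = 5.8 cm → contributes +302.878 cm⁴
  bottom flange (beyond web): d = -5.8 cm → contributes +302.878 cm⁴
Total I = 715.606 cm⁴.
For the y-axis: x̄ = 6.7 cm.
Repeating about the centroidal y-axis gives I_y = 280.921 cm⁴.

I_x ≈ 715.6 cm⁴, I_y ≈ 280.9 cm⁴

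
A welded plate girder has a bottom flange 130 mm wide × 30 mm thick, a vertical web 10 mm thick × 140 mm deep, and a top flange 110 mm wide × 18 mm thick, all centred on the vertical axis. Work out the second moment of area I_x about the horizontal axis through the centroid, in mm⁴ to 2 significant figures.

I_x ≈ 3.9 × 10⁷ mm⁴

Decompose the section into non-overlapping parts with the origin at the bottom-left of its bounding rectangle.
Bottom plate: 130 × 30, A = 3 900 mm², y = 15 mm, Ī = 292 500 mm⁴.
Web plate: 10 × 140, A = 1 400 mm², y = 100 mm, Ī = 2 286 667 mm⁴.
Top plate: 110 × 18, A = 1 980 mm², y = 179 mm, Ī = 53 460 mm⁴.
Centroid: ȳ = ΣA·y / ΣA = 75.95 mm.
Transfer each piece to the horizontal axis through the centroid using Ī + A·d² with d = y − 75.95:
  bottom plate: d = -60.95 mm → contributes +14 780 881 mm⁴
  web plate: d = 24.05 mm → contributes +3 096 393 mm⁴
  top plate: d = 103 mm → contributes +21 079 455 mm⁴
Total I = 38 956 729 mm⁴.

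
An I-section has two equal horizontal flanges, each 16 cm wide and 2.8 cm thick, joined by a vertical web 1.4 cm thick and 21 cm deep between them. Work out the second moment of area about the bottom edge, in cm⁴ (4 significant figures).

I_base ≈ 3.488 × 10⁴ cm⁴

Treat the section as a set of non-overlapping primitives; coordinates are from the bounding-box lower-left.
Bottom flange: 16 × 2.8, A = 44.8 cm², y = 1.4 cm, Ī = 29.2693 cm⁴.
Web: 1.4 × 21, A = 29.4 cm², y = 13.3 cm, Ī = 1080.45 cm⁴.
Top flange: 16 × 2.8, A = 44.8 cm², y = 25.2 cm, Ī = 29.2693 cm⁴.
Transfer each piece to the base of the section using Ī + A·d² with d = y − 0:
  bottom flange: d = 1.4 cm → contributes +117.077 cm⁴
  web: d = 13.3 cm → contributes +6281.02 cm⁴
  top flange: d = 25.2 cm → contributes +28479.1 cm⁴
Total I = 34877.2 cm⁴.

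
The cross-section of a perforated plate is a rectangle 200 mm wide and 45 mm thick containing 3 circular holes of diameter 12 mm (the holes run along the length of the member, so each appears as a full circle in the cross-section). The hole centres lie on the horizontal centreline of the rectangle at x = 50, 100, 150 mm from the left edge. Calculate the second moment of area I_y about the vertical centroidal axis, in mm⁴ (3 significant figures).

Split into non-overlapping primitives; take the origin at the lower-left of the bounding box.
Plate: 200 × 45, A = 9 000 mm², x = 100 mm, Ī = 30 000 000 mm⁴.
Hole 1 (subtracted): ⌀12, A = 113.1 mm², x = 50 mm, Ī = 1017.9 mm⁴.
Hole 2 (subtracted): ⌀12, A = 113.1 mm², x = 100 mm, Ī = 1017.9 mm⁴.
Hole 3 (subtracted): ⌀12, A = 113.1 mm², x = 150 mm, Ī = 1017.9 mm⁴.
By symmetry the centroid is at mid-width, x̄ = 100 mm.
Transfer each piece to the vertical centroidal axis using Ī + A·d² with d = x − 100:
  plate: d = 0 mm → contributes +30 000 000 mm⁴
  hole 1: d = -50 mm → contributes −283 761 mm⁴
  hole 2: d = 0 mm → contributes −1017.9 mm⁴
  hole 3: d = 50 mm → contributes −283 761 mm⁴
Total I = 29 431 460 mm⁴.

I_y ≈ 2.94 × 10⁷ mm⁴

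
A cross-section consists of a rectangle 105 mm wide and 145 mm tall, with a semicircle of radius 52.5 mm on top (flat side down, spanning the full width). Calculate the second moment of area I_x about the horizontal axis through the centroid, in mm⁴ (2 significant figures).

I_x ≈ 5.8 × 10⁷ mm⁴

Decompose the section into non-overlapping parts with the origin at the bottom-left of its bounding rectangle.
Rectangular body: 105 × 145, A = 15 225 mm², y = 72.5 mm, Ī = 26 675 469 mm⁴.
Semicircular cap: semicircle r = 52.5, A = 4 330 mm², y = 167.3 mm, Ī = 833 814 mm⁴.
Centroid: ȳ = ΣA·y / ΣA = 93.49 mm.
Transfer each piece to the horizontal axis through the centroid using Ī + A·d² with d = y − 93.49:
  rectangular body: d = -20.99 mm → contributes +33 380 324 mm⁴
  semicircular cap: d = 73.8 mm → contributes +24 411 884 mm⁴
Total I = 57 792 208 mm⁴.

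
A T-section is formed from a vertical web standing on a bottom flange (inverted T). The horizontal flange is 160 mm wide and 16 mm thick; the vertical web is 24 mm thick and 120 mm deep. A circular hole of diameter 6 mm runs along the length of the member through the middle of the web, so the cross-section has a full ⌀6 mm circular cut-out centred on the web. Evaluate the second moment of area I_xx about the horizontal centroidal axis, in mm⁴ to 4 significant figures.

Decompose the section into non-overlapping parts with the origin at the bottom-left of its bounding rectangle.
Flange: 160 × 16, A = 2 560 mm², y = 8 mm, Ī = 54613.3 mm⁴.
Web: 24 × 120, A = 2 880 mm², y = 76 mm, Ī = 3 456 000 mm⁴.
Hole (subtracted): ⌀6, A = 28.2743 mm², y = 76 mm, Ī = 63.6173 mm⁴.
Centroid: ȳ = ΣA·y / ΣA = 43.8328 mm.
Transfer each piece to the horizontal centroidal axis using Ī + A·d² with d = y − 43.8328:
  flange: d = -35.8328 mm → contributes +3 341 629 mm⁴
  web: d = 32.1672 mm → contributes +6 436 017 mm⁴
  hole: d = 32.1672 mm → contributes −29319.9 mm⁴
Total I = 9 748 326 mm⁴.

I_xx ≈ 9.748 × 10⁶ mm⁴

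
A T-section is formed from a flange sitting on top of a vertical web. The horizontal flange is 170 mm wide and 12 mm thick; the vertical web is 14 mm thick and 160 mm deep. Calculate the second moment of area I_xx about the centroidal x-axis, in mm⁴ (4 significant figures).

I_xx ≈ 1.270 × 10⁷ mm⁴

Decompose the section into non-overlapping parts with the origin at the bottom-left of its bounding rectangle.
Flange: 170 × 12, A = 2 040 mm², y = 166 mm, Ī = 24 480 mm⁴.
Web: 14 × 160, A = 2 240 mm², y = 80 mm, Ī = 4 778 667 mm⁴.
Centroid: ȳ = ΣA·y / ΣA = 120.991 mm.
Transfer each piece to the centroidal x-axis using Ī + A·d² with d = y − 120.991:
  flange: d = 45.0093 mm → contributes +4 157 196 mm⁴
  web: d = -40.9907 mm → contributes +8 542 390 mm⁴
Total I = 12 699 586 mm⁴.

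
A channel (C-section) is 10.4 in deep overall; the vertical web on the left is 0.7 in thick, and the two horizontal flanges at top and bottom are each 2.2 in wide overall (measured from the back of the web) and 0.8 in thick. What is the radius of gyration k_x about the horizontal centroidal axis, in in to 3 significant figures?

Treat the section as a set of non-overlapping primitives; coordinates are from the bounding-box lower-left.
Web: 0.7 × 10.4, A = 7.28 in², y = 5.2 in, Ī = 65.617 in⁴.
Top flange (beyond web): 1.5 × 0.8, A = 1.2 in², y = 10 in, Ī = 0.064 in⁴.
Bottom flange (beyond web): 1.5 × 0.8, A = 1.2 in², y = 0.4 in, Ī = 0.064 in⁴.
By symmetry the centroid is at mid-height, ȳ = 5.2 in.
Transfer each piece to the horizontal centroidal axis using Ī + A·d² with d = y − 5.2:
  web: d = 0 in → contributes +65.617 in⁴
  top flange (beyond web): d = 4.8 in → contributes +27.712 in⁴
  bottom flange (beyond web): d = -4.8 in → contributes +27.712 in⁴
Total I = 121.04 in⁴.
Radius of gyration: k = √(I/A) = √(121.04 / 9.68) = 3.5361 in.

k_x ≈ 3.54 in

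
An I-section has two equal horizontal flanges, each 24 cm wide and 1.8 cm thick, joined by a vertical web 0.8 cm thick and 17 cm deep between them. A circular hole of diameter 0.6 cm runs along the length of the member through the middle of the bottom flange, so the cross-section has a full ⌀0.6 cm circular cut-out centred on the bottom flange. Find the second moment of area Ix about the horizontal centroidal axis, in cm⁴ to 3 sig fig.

Treat the section as a set of non-overlapping primitives; coordinates are from the bounding-box lower-left.
Bottom flange: 24 × 1.8, A = 43.2 cm², y = 0.9 cm, Ī = 11.664 cm⁴.
Web: 0.8 × 17, A = 13.6 cm², y = 10.3 cm, Ī = 327.53 cm⁴.
Top flange: 24 × 1.8, A = 43.2 cm², y = 19.7 cm, Ī = 11.664 cm⁴.
Hole (subtracted): ⌀0.6, A = 0.28274 cm², y = 0.9 cm, Ī = 0.0063617 cm⁴.
Centroid: ȳ = ΣA·y / ΣA = 10.327 cm.
Transfer each piece to the horizontal centroidal axis using Ī + A·d² with d = y − 10.327:
  bottom flange: d = -9.4267 cm → contributes +3850.5 cm⁴
  web: d = -0.026653 cm → contributes +327.54 cm⁴
  top flange: d = 9.3733 cm → contributes +3807.2 cm⁴
  hole: d = -9.4267 cm → contributes −25.131 cm⁴
Total I = 7960.1 cm⁴.

Ix ≈ 7960 cm⁴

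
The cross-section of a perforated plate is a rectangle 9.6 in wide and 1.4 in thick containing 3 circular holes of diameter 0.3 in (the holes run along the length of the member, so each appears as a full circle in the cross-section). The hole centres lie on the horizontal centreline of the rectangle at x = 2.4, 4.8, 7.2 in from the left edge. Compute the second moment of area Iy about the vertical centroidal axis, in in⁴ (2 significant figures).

Iy ≈ 100 in⁴

Treat the section as a set of non-overlapping primitives; coordinates are from the bounding-box lower-left.
Plate: 9.6 × 1.4, A = 13.44 in², x = 4.8 in, Ī = 103.2 in⁴.
Hole 1 (subtracted): ⌀0.3, A = 0.07069 in², x = 2.4 in, Ī = 0.0003976 in⁴.
Hole 2 (subtracted): ⌀0.3, A = 0.07069 in², x = 4.8 in, Ī = 0.0003976 in⁴.
Hole 3 (subtracted): ⌀0.3, A = 0.07069 in², x = 7.2 in, Ī = 0.0003976 in⁴.
By symmetry the centroid is at mid-width, x̄ = 4.8 in.
Transfer each piece to the vertical centroidal axis using Ī + A·d² with d = x − 4.8:
  plate: d = 0 in → contributes +103.2 in⁴
  hole 1: d = -2.4 in → contributes −0.4075 in⁴
  hole 2: d = 0 in → contributes −0.0003976 in⁴
  hole 3: d = 2.4 in → contributes −0.4075 in⁴
Total I = 102.4 in⁴.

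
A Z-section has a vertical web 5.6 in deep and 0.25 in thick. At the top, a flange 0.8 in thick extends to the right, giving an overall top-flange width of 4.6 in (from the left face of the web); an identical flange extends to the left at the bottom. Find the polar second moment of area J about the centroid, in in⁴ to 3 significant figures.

Treat the section as a set of non-overlapping primitives; coordinates are from the bounding-box lower-left.
Web: 0.25 × 5.6, A = 1.4 in², y = 2.8 in, Ī = 3.6587 in⁴.
Top flange (beyond web): 4.35 × 0.8, A = 3.48 in², y = 5.2 in, Ī = 0.1856 in⁴.
Bottom flange (beyond web): 4.35 × 0.8, A = 3.48 in², y = 0.4 in, Ī = 0.1856 in⁴.
Centroid: ȳ = ΣA·y / ΣA = 2.8 in.
Transfer each piece to the centroidal x-axis using Ī + A·d² with d = y − 2.8:
  web: d = 0 in → contributes +3.6587 in⁴
  top flange (beyond web): d = 2.4 in → contributes +20.23 in⁴
  bottom flange (beyond web): d = -2.4 in → contributes +20.23 in⁴
Total I = 44.119 in⁴.
For the y-axis: x̄ = 4.475 in.
Repeating about the centroidal y-axis gives I_y = 47.801 in⁴.
Polar second moment: J = I_x + I_y = 91.92 in⁴.

J ≈ 91.9 in⁴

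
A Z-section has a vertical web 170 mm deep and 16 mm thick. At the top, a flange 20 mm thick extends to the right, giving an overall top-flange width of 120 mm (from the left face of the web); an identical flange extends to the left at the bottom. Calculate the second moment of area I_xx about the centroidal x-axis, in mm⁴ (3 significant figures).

Split into non-overlapping primitives; take the origin at the lower-left of the bounding box.
Web: 16 × 170, A = 2 720 mm², y = 85 mm, Ī = 6 550 667 mm⁴.
Top flange (beyond web): 104 × 20, A = 2 080 mm², y = 160 mm, Ī = 69 333 mm⁴.
Bottom flange (beyond web): 104 × 20, A = 2 080 mm², y = 10 mm, Ī = 69 333 mm⁴.
Centroid: ȳ = ΣA·y / ΣA = 85 mm.
Transfer each piece to the centroidal x-axis using Ī + A·d² with d = y − 85:
  web: d = 0 mm → contributes +6 550 667 mm⁴
  top flange (beyond web): d = 75 mm → contributes +11 769 333 mm⁴
  bottom flange (beyond web): d = -75 mm → contributes +11 769 333 mm⁴
Total I = 30 089 333 mm⁴.

I_xx ≈ 3.01 × 10⁷ mm⁴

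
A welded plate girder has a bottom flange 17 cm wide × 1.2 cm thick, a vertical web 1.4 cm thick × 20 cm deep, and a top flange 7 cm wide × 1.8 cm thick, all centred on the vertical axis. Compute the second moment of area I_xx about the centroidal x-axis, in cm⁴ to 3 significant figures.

Decompose the section into non-overlapping parts with the origin at the bottom-left of its bounding rectangle.
Bottom plate: 17 × 1.2, A = 20.4 cm², y = 0.6 cm, Ī = 2.448 cm⁴.
Web plate: 1.4 × 20, A = 28 cm², y = 11.2 cm, Ī = 933.33 cm⁴.
Top plate: 7 × 1.8, A = 12.6 cm², y = 22.1 cm, Ī = 3.402 cm⁴.
Centroid: ȳ = ΣA·y / ΣA = 9.9066 cm.
Transfer each piece to the centroidal x-axis using Ī + A·d² with d = y − 9.9066:
  bottom plate: d = -9.3066 cm → contributes +1769.3 cm⁴
  web plate: d = 1.2934 cm → contributes +980.18 cm⁴
  top plate: d = 12.193 cm → contributes +1876.8 cm⁴
Total I = 4626.3 cm⁴.

I_xx ≈ 4630 cm⁴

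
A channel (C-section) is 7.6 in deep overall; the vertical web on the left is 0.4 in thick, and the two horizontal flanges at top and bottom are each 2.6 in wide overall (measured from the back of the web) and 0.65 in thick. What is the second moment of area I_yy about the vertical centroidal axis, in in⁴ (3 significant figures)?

I_yy ≈ 3.68 in⁴

Split into non-overlapping primitives; take the origin at the lower-left of the bounding box.
Web: 0.4 × 7.6, A = 3.04 in², x = 0.2 in, Ī = 0.040533 in⁴.
Top flange (beyond web): 2.2 × 0.65, A = 1.43 in², x = 1.5 in, Ī = 0.57677 in⁴.
Bottom flange (beyond web): 2.2 × 0.65, A = 1.43 in², x = 1.5 in, Ī = 0.57677 in⁴.
Centroid: x̄ = ΣA·x / ΣA = 0.83017 in.
Transfer each piece to the vertical centroidal axis using Ī + A·d² with d = x − 0.83017:
  web: d = -0.63017 in → contributes +1.2478 in⁴
  top flange (beyond web): d = 0.66983 in → contributes +1.2184 in⁴
  bottom flange (beyond web): d = 0.66983 in → contributes +1.2184 in⁴
Total I = 3.6845 in⁴.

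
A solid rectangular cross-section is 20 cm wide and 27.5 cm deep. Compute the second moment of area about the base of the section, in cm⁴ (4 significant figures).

The section: 20 × 27.5, A = 550 cm², y = 13.75 cm, Ī = 34661.5 cm⁴.
Transfer it to the bottom edge using Ī + A·d² with d = y − 0:
  the section: d = 13.75 cm → contributes +138 646 cm⁴
Total I = 138 646 cm⁴.

I_base ≈ 1.386 × 10⁵ cm⁴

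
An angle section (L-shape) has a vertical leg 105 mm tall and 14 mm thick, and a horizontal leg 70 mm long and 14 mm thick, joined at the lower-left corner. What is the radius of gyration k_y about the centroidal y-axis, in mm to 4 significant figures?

Split into non-overlapping primitives; take the origin at the lower-left of the bounding box.
Vertical leg: 14 × 105, A = 1 470 mm², x = 7 mm, Ī = 24 010 mm⁴.
Horizontal leg (remainder): 56 × 14, A = 784 mm², x = 42 mm, Ī = 204 885 mm⁴.
Centroid: x̄ = ΣA·x / ΣA = 19.1739 mm.
Transfer each piece to the centroidal y-axis using Ī + A·d² with d = x − 19.1739:
  vertical leg: d = -12.1739 mm → contributes +241 870 mm⁴
  horizontal leg (remainder): d = 22.8261 mm → contributes +613 373 mm⁴
Total I = 855 243 mm⁴.
Radius of gyration: k = √(I/A) = √(855 243 / 2 254) = 19.4791 mm.

k_y ≈ 19.48 mm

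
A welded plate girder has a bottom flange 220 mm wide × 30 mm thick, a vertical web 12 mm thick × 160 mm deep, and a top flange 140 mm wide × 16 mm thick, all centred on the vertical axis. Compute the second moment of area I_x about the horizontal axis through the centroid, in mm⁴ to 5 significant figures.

I_x ≈ 6.4376 × 10⁷ mm⁴

Break the section into simple shapes (no overlaps), measuring from the bottom-left corner of the bounding box.
Bottom plate: 220 × 30, A = 6 600 mm², y = 15 mm, Ī = 495 000 mm⁴.
Web plate: 12 × 160, A = 1 920 mm², y = 110 mm, Ī = 4 096 000 mm⁴.
Top plate: 140 × 16, A = 2 240 mm², y = 198 mm, Ī = 47786.67 mm⁴.
Centroid: ȳ = ΣA·y / ΣA = 70.04833 mm.
Transfer each piece to the horizontal axis through the centroid using Ī + A·d² with d = y − 70.04833:
  bottom plate: d = -55.04833 mm → contributes +20 495 101 mm⁴
  web plate: d = 39.95167 mm → contributes +7 160 581 mm⁴
  top plate: d = 127.9517 mm → contributes +36 720 239 mm⁴
Total I = 64 375 922 mm⁴.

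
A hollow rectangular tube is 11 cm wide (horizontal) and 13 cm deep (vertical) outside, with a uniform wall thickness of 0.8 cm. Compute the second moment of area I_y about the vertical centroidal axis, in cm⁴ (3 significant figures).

I_y ≈ 653 cm⁴

Decompose the section into non-overlapping parts with the origin at the bottom-left of its bounding rectangle.
Outer rectangle: 11 × 13, A = 143 cm², x = 5.5 cm, Ī = 1441.9 cm⁴.
Inner void (subtracted): 9.4 × 11.4, A = 107.16 cm², x = 5.5 cm, Ī = 789.05 cm⁴.
By symmetry the centroid is at mid-width, x̄ = 5.5 cm.
All pieces are centred on the vertical centroidal axis, so I = ΣĪ (holes subtracted) = 652.86 cm⁴.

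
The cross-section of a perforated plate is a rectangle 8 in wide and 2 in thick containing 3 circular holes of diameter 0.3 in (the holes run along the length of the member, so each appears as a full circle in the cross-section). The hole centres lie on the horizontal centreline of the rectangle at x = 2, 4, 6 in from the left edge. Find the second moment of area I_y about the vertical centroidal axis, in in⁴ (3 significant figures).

I_y ≈ 84.8 in⁴

Treat the section as a set of non-overlapping primitives; coordinates are from the bounding-box lower-left.
Plate: 8 × 2, A = 16 in², x = 4 in, Ī = 85.333 in⁴.
Hole 1 (subtracted): ⌀0.3, A = 0.070686 in², x = 2 in, Ī = 0.00039761 in⁴.
Hole 2 (subtracted): ⌀0.3, A = 0.070686 in², x = 4 in, Ī = 0.00039761 in⁴.
Hole 3 (subtracted): ⌀0.3, A = 0.070686 in², x = 6 in, Ī = 0.00039761 in⁴.
By symmetry the centroid is at mid-width, x̄ = 4 in.
Transfer each piece to the vertical centroidal axis using Ī + A·d² with d = x − 4:
  plate: d = 0 in → contributes +85.333 in⁴
  hole 1: d = -2 in → contributes −0.28314 in⁴
  hole 2: d = 0 in → contributes −0.00039761 in⁴
  hole 3: d = 2 in → contributes −0.28314 in⁴
Total I = 84.767 in⁴.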